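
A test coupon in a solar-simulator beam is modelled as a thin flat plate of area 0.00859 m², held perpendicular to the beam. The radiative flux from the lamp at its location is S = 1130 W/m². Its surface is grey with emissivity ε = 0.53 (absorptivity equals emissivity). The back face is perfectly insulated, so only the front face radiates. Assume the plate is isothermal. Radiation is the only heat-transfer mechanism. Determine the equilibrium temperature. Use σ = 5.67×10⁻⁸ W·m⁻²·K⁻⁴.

T ≈ 376 K

At equilibrium, absorbed power = emitted power.
Absorbing cross-section = A = 0.008590 m²; emitting surface = A = 0.008590 m² (ratio 1).
εS·A_cross = εσ·A_surf·T⁴  ⇒  T⁴ = S/(1σ)   (ε cancels).
T⁴ = 1130/(1·5.67×10⁻⁸) = 1.993×10¹⁰ K⁴.
T = (1.993×10¹⁰)^(1/4).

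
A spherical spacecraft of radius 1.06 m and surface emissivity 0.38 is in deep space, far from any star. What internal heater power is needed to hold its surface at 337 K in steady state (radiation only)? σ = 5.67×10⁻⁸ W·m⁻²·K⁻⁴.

P = εσ·4πr²·T⁴.
4πr² = 14.12 m²; T⁴ = 1.290×10¹⁰ K⁴.
P = 0.38·5.67×10⁻⁸·14.12·1.290×10¹⁰.

P ≈ 3920 W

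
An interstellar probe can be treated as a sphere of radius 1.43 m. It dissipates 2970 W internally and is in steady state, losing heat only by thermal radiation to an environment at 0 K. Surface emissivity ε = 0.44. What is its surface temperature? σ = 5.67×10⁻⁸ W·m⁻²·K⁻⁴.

Steady state: internal power = radiated power, P = εσA T⁴.
Radiating area A = 4πr² = 25.70 m².
T⁴ = P/(εσA) = 2970/(0.44·5.67×10⁻⁸·25.70) = 4.633×10⁹ K⁴.
T = (4.633×10⁹)^(1/4).

T ≈ 261 K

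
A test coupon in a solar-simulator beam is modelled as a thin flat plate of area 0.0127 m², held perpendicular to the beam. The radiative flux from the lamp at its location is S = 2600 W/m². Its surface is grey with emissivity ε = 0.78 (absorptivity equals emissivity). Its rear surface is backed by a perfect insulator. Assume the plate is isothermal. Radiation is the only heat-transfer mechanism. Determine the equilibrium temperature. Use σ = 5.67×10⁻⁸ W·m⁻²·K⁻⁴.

At equilibrium, absorbed power = emitted power.
Absorbing cross-section = A = 0.01270 m²; emitting surface = A = 0.01270 m² (ratio 1).
εS·A_cross = εσ·A_surf·T⁴  ⇒  T⁴ = S/(1σ)   (ε cancels).
T⁴ = 2600/(1·5.67×10⁻⁸) = 4.586×10¹⁰ K⁴.
T = (4.586×10¹⁰)^(1/4).

T ≈ 463 K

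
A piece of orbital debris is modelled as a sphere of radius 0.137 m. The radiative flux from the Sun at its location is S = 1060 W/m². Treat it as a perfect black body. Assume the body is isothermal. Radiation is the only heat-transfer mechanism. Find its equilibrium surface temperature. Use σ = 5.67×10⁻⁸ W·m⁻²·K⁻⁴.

At equilibrium, absorbed power = emitted power.
Absorbing cross-section = πr² = 0.05896 m²; emitting surface = 4πr² = 0.2359 m² (ratio 4).
S·A_cross = εσ·A_surf·T⁴  ⇒  T⁴ = S/(4σ).
T⁴ = 1.00·1060/(4·5.67×10⁻⁸) = 4.674×10⁹ K⁴.
T = (4.674×10⁹)^(1/4).

T ≈ 261 K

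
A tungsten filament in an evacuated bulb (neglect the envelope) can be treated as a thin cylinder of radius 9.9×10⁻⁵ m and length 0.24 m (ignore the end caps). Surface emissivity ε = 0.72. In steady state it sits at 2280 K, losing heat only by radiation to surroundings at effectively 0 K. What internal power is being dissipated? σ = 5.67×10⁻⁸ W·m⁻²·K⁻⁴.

P ≈ 165 W

Steady state: P = εσA T⁴.
A = 2πrL = 1.493×10⁻⁴ m²; T⁴ = (2280)⁴ = 2.702×10¹³ K⁴.
P = 0.72 × 5.67×10⁻⁸ × 1.493×10⁻⁴ × 2.702×10¹³.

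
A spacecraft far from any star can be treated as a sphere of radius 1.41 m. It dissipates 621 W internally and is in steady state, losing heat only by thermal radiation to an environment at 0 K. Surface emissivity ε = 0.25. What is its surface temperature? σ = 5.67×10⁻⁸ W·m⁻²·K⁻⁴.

T ≈ 205 K

Steady state: internal power = radiated power, P = εσA T⁴.
Radiating area A = 4πr² = 24.98 m².
T⁴ = P/(εσA) = 621/(0.25·5.67×10⁻⁸·24.98) = 1.754×10⁹ K⁴.
T = (1.754×10⁹)^(1/4).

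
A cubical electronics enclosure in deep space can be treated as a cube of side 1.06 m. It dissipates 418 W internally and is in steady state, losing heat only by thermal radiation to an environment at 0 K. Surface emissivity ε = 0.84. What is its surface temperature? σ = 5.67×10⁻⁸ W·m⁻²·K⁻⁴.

T ≈ 190 K

Steady state: internal power = radiated power, P = εσA T⁴.
Radiating area A = 6L² = 6.742 m².
T⁴ = P/(εσA) = 418/(0.84·5.67×10⁻⁸·6.742) = 1.302×10⁹ K⁴.
T = (1.302×10⁹)^(1/4).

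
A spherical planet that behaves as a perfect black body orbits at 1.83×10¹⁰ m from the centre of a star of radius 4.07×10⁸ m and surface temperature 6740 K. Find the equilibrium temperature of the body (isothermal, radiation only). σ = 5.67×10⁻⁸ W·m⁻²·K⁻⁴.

The star's surface emits σT_*⁴; at distance d the flux is S = σT_*⁴(R_*/d)².
S = 5.67×10⁻⁸·(6740)⁴·(4.07×10⁸/1.83×10¹⁰)² = 57880 W/m².
For an isothermal sphere T⁴ = (1−a)S/(4σ) = 2.552×10¹¹ K⁴.

T ≈ 711 K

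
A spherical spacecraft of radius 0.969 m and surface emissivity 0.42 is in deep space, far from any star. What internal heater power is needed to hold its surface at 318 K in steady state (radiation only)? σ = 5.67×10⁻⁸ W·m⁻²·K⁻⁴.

P ≈ 2870 W

P = εσ·4πr²·T⁴.
4πr² = 11.80 m²; T⁴ = 1.023×10¹⁰ K⁴.
P = 0.42·5.67×10⁻⁸·11.80·1.023×10¹⁰.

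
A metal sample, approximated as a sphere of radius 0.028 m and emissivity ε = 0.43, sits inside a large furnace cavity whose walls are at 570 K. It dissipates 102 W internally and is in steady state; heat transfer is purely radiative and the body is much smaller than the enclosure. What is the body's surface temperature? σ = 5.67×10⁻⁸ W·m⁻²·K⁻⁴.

T ≈ 853 K

For a small grey body in a large enclosure, net radiated power = εσA(T⁴ − T_w⁴).
Steady state: P = εσA(T⁴ − T_w⁴) with A = 4πr² = 0.009852 m².
T⁴ = P/(εσA) + T_w⁴ = 102/(0.43·5.67×10⁻⁸·0.009852) + (570)⁴
    = 4.246×10¹¹ + 1.056×10¹¹ = 5.302×10¹¹ K⁴.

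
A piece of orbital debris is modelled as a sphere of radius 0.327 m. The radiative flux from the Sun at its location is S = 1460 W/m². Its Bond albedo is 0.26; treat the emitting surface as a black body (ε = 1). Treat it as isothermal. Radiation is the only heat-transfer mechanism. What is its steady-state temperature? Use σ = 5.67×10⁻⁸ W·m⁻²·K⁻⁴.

At equilibrium, absorbed power = emitted power.
Absorbing cross-section = πr² = 0.3359 m²; emitting surface = 4πr² = 1.344 m² (ratio 4).
(1−a)S·A_cross = εσ·A_surf·T⁴  ⇒  T⁴ = (1−a)S/(4σ).
T⁴ = 0.740·1460/(4·5.67×10⁻⁸) = 4.764×10⁹ K⁴.
T = (4.764×10⁹)^(1/4).

T ≈ 263 K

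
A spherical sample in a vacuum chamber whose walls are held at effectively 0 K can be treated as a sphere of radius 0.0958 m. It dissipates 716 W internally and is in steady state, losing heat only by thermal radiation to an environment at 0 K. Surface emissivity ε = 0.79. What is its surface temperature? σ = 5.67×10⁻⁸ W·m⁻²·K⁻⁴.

Steady state: internal power = radiated power, P = εσA T⁴.
Radiating area A = 4πr² = 0.1153 m².
T⁴ = P/(εσA) = 716/(0.79·5.67×10⁻⁸·0.1153) = 1.386×10¹¹ K⁴.
T = (1.386×10¹¹)^(1/4).

T ≈ 610 K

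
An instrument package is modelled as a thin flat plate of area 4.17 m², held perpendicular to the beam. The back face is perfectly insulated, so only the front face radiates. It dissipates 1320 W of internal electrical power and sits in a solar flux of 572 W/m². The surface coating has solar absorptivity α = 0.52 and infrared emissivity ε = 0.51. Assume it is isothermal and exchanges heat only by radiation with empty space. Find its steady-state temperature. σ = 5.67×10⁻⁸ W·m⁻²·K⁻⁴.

T ≈ 382 K

At steady state, absorbed solar power + internal power = radiated power.
Absorbed: α·S·A_cross = 0.52·572·4.170 = 1240 W (cross-section A).
Total input = 1240 + 1320 = 2560 W.
Radiated: εσ·A_surf·T⁴ with A_surf = A = 4.170 m².
T⁴ = 2560/(0.51·5.67×10⁻⁸·4.170) = 2.123×10¹⁰ K⁴.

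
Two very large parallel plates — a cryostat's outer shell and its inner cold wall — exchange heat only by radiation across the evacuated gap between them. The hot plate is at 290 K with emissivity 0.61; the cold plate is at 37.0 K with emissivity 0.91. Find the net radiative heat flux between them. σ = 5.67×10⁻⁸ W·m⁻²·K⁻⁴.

For two infinite grey parallel plates, q = σ(T₁⁴ − T₂⁴)/(1/ε₁ + 1/ε₂ − 1).
T₁⁴ − T₂⁴ = 7.073×10⁹ − 1.874×10⁶ = 7.071×10⁹ K⁴.
1/ε₁ + 1/ε₂ − 1 = 1.639 + 1.099 − 1 = 1.738.
q = 5.67×10⁻⁸ × 7.071×10⁹ / 1.738.

q ≈ 231 W/m²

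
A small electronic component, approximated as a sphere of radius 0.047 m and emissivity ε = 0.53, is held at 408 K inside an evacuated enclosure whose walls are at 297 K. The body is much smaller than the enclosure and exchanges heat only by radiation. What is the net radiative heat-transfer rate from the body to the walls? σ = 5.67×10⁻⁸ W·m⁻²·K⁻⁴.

For a small grey body in a large enclosure: P_net = εσA(T_body⁴ − T_wall⁴).
A = 4πr² = 0.02776 m²; T_body⁴ − T_wall⁴ = 2.771×10¹⁰ − 7.781×10⁹ = 1.993×10¹⁰ K⁴.
|P_net| = 0.53·5.67×10⁻⁸·0.02776·1.993×10¹⁰.

P_net ≈ 16.6 W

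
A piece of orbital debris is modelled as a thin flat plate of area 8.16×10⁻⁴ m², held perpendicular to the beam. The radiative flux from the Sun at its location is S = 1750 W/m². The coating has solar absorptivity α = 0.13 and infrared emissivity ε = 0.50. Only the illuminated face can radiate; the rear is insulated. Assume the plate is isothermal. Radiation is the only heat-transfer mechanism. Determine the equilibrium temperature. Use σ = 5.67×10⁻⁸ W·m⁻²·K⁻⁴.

At equilibrium, absorbed power = emitted power.
Absorbing cross-section = A = 8.160×10⁻⁴ m²; emitting surface = A = 8.160×10⁻⁴ m² (ratio 1).
αS·A_cross = εσ·A_surf·T⁴  ⇒  T⁴ = αS/(ε·1σ).
T⁴ = 0.130·1750/(0.50·1·5.67×10⁻⁸) = 8.025×10⁹ K⁴.
T = (8.025×10⁹)^(1/4).

T ≈ 299 K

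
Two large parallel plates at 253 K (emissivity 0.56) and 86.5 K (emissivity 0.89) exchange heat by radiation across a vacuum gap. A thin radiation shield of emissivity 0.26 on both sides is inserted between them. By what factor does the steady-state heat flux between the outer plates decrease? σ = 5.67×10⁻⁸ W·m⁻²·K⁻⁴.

factor ≈ 4.51

Without shield: q₀ = σΔ(T⁴)/(1/ε₁+1/ε₂−1) with denominator 1.909.
With shield the two gaps are in series; the resistances add: (1/ε₁+1/ε_s−1)+(1/ε_s+1/ε₂−1) = 4.632+3.970 = 8.602.
Heat-flux ratio q₀/q = 8.602/1.909.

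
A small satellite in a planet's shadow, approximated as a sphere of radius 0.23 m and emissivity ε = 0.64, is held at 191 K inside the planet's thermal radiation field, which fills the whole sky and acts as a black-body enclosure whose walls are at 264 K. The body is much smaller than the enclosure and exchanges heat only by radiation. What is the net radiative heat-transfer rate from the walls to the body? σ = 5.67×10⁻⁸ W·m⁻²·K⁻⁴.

For a small grey body in a large enclosure: P_net = εσA(T_body⁴ − T_wall⁴).
A = 4πr² = 0.6648 m²; T_body⁴ − T_wall⁴ = 1.331×10⁹ − 4.858×10⁹ = -3.527×10⁹ K⁴.
|P_net| = 0.64·5.67×10⁻⁸·0.6648·3.527×10⁹.

P_net ≈ 85.1 W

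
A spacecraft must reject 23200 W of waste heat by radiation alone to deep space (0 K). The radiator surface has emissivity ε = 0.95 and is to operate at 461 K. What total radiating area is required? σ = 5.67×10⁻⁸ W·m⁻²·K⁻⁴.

P = εσA T⁴ ⇒ A = P/(εσT⁴).
T⁴ = 4.517×10¹⁰ K⁴.
A = 23200/(0.95 × 5.67×10⁻⁸ × 4.517×10¹⁰).

A ≈ 9.54 m²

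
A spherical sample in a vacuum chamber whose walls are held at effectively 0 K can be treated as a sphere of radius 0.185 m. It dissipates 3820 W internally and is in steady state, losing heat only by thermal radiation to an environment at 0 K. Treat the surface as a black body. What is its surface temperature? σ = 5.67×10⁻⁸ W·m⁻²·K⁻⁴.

T ≈ 629 K

Steady state: internal power = radiated power, P = εσA T⁴.
Radiating area A = 4πr² = 0.4301 m².
T⁴ = P/(εσA) = 3820/(1.0·5.67×10⁻⁸·0.4301) = 1.566×10¹¹ K⁴.
T = (1.566×10¹¹)^(1/4).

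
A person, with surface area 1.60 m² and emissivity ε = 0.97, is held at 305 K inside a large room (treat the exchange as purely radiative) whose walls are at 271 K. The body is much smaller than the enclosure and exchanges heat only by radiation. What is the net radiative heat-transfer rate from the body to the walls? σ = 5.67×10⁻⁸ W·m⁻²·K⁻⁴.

For a small grey body in a large enclosure: P_net = εσA(T_body⁴ − T_wall⁴).
A = 1.60 m²; T_body⁴ − T_wall⁴ = 8.654×10⁹ − 5.394×10⁹ = 3.260×10⁹ K⁴.
|P_net| = 0.97·5.67×10⁻⁸·1.600·3.260×10⁹.

P_net ≈ 287 W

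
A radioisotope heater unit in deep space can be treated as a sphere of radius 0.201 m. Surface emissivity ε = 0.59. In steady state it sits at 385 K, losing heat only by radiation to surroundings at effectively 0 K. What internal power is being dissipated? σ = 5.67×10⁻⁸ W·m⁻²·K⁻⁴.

Steady state: P = εσA T⁴.
A = 4πr² = 0.5077 m²; T⁴ = (385)⁴ = 2.197×10¹⁰ K⁴.
P = 0.59 × 5.67×10⁻⁸ × 0.5077 × 2.197×10¹⁰.

P ≈ 373 W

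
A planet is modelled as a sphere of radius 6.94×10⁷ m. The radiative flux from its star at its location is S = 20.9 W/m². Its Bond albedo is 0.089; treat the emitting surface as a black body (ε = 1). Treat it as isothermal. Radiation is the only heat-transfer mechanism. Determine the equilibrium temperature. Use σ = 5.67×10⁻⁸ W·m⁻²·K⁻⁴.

T ≈ 95.7 K

At equilibrium, absorbed power = emitted power.
Absorbing cross-section = πr² = 1.513×10¹⁶ m²; emitting surface = 4πr² = 6.052×10¹⁶ m² (ratio 4).
(1−a)S·A_cross = εσ·A_surf·T⁴  ⇒  T⁴ = (1−a)S/(4σ).
T⁴ = 0.911·20.9/(4·5.67×10⁻⁸) = 8.395×10⁷ K⁴.
T = (8.395×10⁷)^(1/4).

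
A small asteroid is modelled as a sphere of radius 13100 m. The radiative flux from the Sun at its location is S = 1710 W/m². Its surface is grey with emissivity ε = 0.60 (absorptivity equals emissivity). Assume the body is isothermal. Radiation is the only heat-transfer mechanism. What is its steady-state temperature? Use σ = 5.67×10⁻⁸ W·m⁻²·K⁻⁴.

T ≈ 295 K

At equilibrium, absorbed power = emitted power.
Absorbing cross-section = πr² = 5.391×10⁸ m²; emitting surface = 4πr² = 2.157×10⁹ m² (ratio 4).
εS·A_cross = εσ·A_surf·T⁴  ⇒  T⁴ = S/(4σ)   (ε cancels).
T⁴ = 1710/(4·5.67×10⁻⁸) = 7.540×10⁹ K⁴.
T = (7.540×10⁹)^(1/4).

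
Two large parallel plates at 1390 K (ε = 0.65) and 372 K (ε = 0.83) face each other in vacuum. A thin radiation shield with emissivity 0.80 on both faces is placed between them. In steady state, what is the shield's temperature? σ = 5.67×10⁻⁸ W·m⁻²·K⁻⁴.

In steady state the net flux on the hot side equals that on the cold side.
σ(T₁⁴−T_s⁴)/D₁ = σ(T_s⁴−T₂⁴)/D₂, with D₁ = 1/ε₁+1/ε_s−1 = 1.788, D₂ = 1/ε_s+1/ε₂−1 = 1.455.
Solve for T_s⁴: T_s⁴ = (D₂·T₁⁴ + D₁·T₂⁴)/(D₁+D₂) = 1.685×10¹² K⁴.

T_s ≈ 1140 K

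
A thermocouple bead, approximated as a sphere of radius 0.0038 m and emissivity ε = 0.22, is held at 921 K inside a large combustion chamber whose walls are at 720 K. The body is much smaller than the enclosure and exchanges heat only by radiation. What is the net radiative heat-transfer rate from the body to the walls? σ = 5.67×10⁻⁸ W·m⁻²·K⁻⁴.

P_net ≈ 1.02 W

For a small grey body in a large enclosure: P_net = εσA(T_body⁴ − T_wall⁴).
A = 4πr² = 1.815×10⁻⁴ m²; T_body⁴ − T_wall⁴ = 7.195×10¹¹ − 2.687×10¹¹ = 4.508×10¹¹ K⁴.
|P_net| = 0.22·5.67×10⁻⁸·1.815×10⁻⁴·4.508×10¹¹.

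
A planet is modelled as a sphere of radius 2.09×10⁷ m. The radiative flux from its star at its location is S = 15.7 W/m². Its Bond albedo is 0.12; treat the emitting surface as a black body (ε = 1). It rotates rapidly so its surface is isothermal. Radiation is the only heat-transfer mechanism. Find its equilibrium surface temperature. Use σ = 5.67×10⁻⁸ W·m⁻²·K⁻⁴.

T ≈ 88.3 K

At equilibrium, absorbed power = emitted power.
Absorbing cross-section = πr² = 1.372×10¹⁵ m²; emitting surface = 4πr² = 5.489×10¹⁵ m² (ratio 4).
(1−a)S·A_cross = εσ·A_surf·T⁴  ⇒  T⁴ = (1−a)S/(4σ).
T⁴ = 0.880·15.7/(4·5.67×10⁻⁸) = 6.092×10⁷ K⁴.
T = (6.092×10⁷)^(1/4).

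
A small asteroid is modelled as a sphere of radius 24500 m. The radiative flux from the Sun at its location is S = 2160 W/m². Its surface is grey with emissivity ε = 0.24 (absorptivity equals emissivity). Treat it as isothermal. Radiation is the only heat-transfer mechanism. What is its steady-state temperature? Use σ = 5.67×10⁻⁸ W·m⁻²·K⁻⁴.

T ≈ 312 K

At equilibrium, absorbed power = emitted power.
Absorbing cross-section = πr² = 1.886×10⁹ m²; emitting surface = 4πr² = 7.543×10⁹ m² (ratio 4).
εS·A_cross = εσ·A_surf·T⁴  ⇒  T⁴ = S/(4σ)   (ε cancels).
T⁴ = 2160/(4·5.67×10⁻⁸) = 9.524×10⁹ K⁴.
T = (9.524×10⁹)^(1/4).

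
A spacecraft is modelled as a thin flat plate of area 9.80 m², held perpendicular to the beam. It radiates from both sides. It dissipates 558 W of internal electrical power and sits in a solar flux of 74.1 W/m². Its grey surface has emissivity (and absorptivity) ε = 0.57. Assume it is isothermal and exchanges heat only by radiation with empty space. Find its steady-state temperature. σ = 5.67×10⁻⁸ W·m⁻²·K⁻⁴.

At steady state, absorbed solar power + internal power = radiated power.
Absorbed: α·S·A_cross = 0.57·74.1·9.800 = 413.9 W (cross-section A).
Total input = 413.9 + 558 = 971.9 W.
Radiated: εσ·A_surf·T⁴ with A_surf = 2A = 19.60 m².
T⁴ = 971.9/(0.57·5.67×10⁻⁸·19.60) = 1.534×10⁹ K⁴.

T ≈ 198 K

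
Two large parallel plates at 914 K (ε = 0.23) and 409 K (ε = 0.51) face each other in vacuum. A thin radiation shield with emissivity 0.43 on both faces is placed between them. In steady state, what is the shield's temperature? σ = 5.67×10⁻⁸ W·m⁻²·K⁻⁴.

T_s ≈ 723 K

In steady state the net flux on the hot side equals that on the cold side.
σ(T₁⁴−T_s⁴)/D₁ = σ(T_s⁴−T₂⁴)/D₂, with D₁ = 1/ε₁+1/ε_s−1 = 5.673, D₂ = 1/ε_s+1/ε₂−1 = 3.286.
Solve for T_s⁴: T_s⁴ = (D₂·T₁⁴ + D₁·T₂⁴)/(D₁+D₂) = 2.737×10¹¹ K⁴.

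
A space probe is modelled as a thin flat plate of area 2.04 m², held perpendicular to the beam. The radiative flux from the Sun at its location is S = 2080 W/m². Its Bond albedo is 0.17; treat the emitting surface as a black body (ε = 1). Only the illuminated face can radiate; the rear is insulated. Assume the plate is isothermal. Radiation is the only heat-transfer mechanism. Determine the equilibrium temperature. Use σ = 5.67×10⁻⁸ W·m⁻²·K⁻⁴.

At equilibrium, absorbed power = emitted power.
Absorbing cross-section = A = 2.040 m²; emitting surface = A = 2.040 m² (ratio 1).
(1−a)S·A_cross = εσ·A_surf·T⁴  ⇒  T⁴ = (1−a)S/(1σ).
T⁴ = 0.830·2080/(1·5.67×10⁻⁸) = 3.045×10¹⁰ K⁴.
T = (3.045×10¹⁰)^(1/4).

T ≈ 418 K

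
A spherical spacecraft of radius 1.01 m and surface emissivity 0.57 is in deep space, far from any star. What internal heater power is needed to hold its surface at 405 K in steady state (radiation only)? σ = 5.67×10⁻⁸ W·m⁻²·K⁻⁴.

P = εσ·4πr²·T⁴.
4πr² = 12.82 m²; T⁴ = 2.690×10¹⁰ K⁴.
P = 0.57·5.67×10⁻⁸·12.82·2.690×10¹⁰.

P ≈ 11100 W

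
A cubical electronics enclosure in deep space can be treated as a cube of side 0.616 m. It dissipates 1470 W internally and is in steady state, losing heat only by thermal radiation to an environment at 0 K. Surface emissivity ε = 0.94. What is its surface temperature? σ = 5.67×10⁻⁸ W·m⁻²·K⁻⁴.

T ≈ 332 K

Steady state: internal power = radiated power, P = εσA T⁴.
Radiating area A = 6L² = 2.277 m².
T⁴ = P/(εσA) = 1470/(0.94·5.67×10⁻⁸·2.277) = 1.211×10¹⁰ K⁴.
T = (1.211×10¹⁰)^(1/4).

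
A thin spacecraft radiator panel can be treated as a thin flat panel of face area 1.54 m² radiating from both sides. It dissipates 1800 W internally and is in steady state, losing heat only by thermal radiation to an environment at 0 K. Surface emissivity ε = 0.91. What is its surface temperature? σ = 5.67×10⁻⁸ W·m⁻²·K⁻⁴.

Steady state: internal power = radiated power, P = εσA T⁴.
Radiating area A = 2·1.54 = 3.080 m².
T⁴ = P/(εσA) = 1800/(0.91·5.67×10⁻⁸·3.080) = 1.133×10¹⁰ K⁴.
T = (1.133×10¹⁰)^(1/4).

T ≈ 326 K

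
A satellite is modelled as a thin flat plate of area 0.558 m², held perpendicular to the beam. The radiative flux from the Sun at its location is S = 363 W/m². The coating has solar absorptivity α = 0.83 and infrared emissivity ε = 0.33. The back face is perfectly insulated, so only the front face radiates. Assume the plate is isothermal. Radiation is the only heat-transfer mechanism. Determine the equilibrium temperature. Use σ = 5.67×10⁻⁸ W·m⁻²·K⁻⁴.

At equilibrium, absorbed power = emitted power.
Absorbing cross-section = A = 0.5580 m²; emitting surface = A = 0.5580 m² (ratio 1).
αS·A_cross = εσ·A_surf·T⁴  ⇒  T⁴ = αS/(ε·1σ).
T⁴ = 0.830·363/(0.33·1·5.67×10⁻⁸) = 1.610×10¹⁰ K⁴.
T = (1.610×10¹⁰)^(1/4).

T ≈ 356 K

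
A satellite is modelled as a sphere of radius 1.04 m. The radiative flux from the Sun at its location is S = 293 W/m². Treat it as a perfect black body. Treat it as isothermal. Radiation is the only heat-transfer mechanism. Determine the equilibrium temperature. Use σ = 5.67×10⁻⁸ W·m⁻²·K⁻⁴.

At equilibrium, absorbed power = emitted power.
Absorbing cross-section = πr² = 3.398 m²; emitting surface = 4πr² = 13.59 m² (ratio 4).
S·A_cross = εσ·A_surf·T⁴  ⇒  T⁴ = S/(4σ).
T⁴ = 1.00·293/(4·5.67×10⁻⁸) = 1.292×10⁹ K⁴.
T = (1.292×10⁹)^(1/4).

T ≈ 190 K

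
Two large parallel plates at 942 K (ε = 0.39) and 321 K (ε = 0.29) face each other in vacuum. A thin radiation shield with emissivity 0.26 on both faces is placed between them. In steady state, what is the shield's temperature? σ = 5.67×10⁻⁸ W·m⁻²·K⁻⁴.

In steady state the net flux on the hot side equals that on the cold side.
σ(T₁⁴−T_s⁴)/D₁ = σ(T_s⁴−T₂⁴)/D₂, with D₁ = 1/ε₁+1/ε_s−1 = 5.410, D₂ = 1/ε_s+1/ε₂−1 = 6.294.
Solve for T_s⁴: T_s⁴ = (D₂·T₁⁴ + D₁·T₂⁴)/(D₁+D₂) = 4.284×10¹¹ K⁴.

T_s ≈ 809 K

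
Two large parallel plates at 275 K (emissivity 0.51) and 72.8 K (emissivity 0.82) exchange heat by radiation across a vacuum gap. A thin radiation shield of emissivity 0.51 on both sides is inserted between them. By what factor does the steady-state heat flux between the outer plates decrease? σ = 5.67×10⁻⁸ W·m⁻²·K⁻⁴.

factor ≈ 2.34

Without shield: q₀ = σΔ(T⁴)/(1/ε₁+1/ε₂−1) with denominator 2.180.
With shield the two gaps are in series; the resistances add: (1/ε₁+1/ε_s−1)+(1/ε_s+1/ε₂−1) = 2.922+2.180 = 5.102.
Heat-flux ratio q₀/q = 5.102/2.180.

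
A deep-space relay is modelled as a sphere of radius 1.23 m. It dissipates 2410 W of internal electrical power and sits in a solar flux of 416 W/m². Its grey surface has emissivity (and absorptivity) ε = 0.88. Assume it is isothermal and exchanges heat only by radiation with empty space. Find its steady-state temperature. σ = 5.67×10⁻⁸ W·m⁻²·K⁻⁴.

At steady state, absorbed solar power + internal power = radiated power.
Absorbed: α·S·A_cross = 0.88·416·4.753 = 1740 W (cross-section πr²).
Total input = 1740 + 2410 = 4150 W.
Radiated: εσ·A_surf·T⁴ with A_surf = 4πr² = 19.01 m².
T⁴ = 4150/(0.88·5.67×10⁻⁸·19.01) = 4.375×10⁹ K⁴.

T ≈ 257 K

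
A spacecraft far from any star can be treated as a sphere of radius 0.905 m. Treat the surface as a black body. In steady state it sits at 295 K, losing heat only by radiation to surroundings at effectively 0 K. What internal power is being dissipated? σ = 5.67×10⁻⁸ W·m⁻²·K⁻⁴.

Steady state: P = εσA T⁴.
A = 4πr² = 10.29 m²; T⁴ = (295)⁴ = 7.573×10⁹ K⁴.
P = 1.0 × 5.67×10⁻⁸ × 10.29 × 7.573×10⁹.

P ≈ 4420 W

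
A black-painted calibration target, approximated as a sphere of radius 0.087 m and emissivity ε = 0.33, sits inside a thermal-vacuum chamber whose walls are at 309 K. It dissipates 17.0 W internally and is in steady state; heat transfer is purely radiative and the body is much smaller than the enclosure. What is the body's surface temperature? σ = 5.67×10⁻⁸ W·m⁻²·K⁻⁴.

For a small grey body in a large enclosure, net radiated power = εσA(T⁴ − T_w⁴).
Steady state: P = εσA(T⁴ − T_w⁴) with A = 4πr² = 0.09511 m².
T⁴ = P/(εσA) + T_w⁴ = 17.0/(0.33·5.67×10⁻⁸·0.09511) + (309)⁴
    = 9.552×10⁹ + 9.117×10⁹ = 1.867×10¹⁰ K⁴.

T ≈ 370 K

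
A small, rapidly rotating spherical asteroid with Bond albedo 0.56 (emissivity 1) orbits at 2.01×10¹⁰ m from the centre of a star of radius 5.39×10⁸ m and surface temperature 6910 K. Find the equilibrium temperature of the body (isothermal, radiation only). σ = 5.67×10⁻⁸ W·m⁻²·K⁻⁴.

The star's surface emits σT_*⁴; at distance d the flux is S = σT_*⁴(R_*/d)².
S = 5.67×10⁻⁸·(6910)⁴·(5.39×10⁸/2.01×10¹⁰)² = 92960 W/m².
For an isothermal sphere T⁴ = (1−a)S/(4σ) = 1.803×10¹¹ K⁴.

T ≈ 652 K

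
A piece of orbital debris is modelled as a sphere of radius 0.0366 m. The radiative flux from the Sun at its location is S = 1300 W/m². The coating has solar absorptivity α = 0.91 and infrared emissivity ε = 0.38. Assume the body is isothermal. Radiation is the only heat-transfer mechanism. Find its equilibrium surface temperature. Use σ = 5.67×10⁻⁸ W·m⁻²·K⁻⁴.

T ≈ 342 K

At equilibrium, absorbed power = emitted power.
Absorbing cross-section = πr² = 0.004208 m²; emitting surface = 4πr² = 0.01683 m² (ratio 4).
αS·A_cross = εσ·A_surf·T⁴  ⇒  T⁴ = αS/(ε·4σ).
T⁴ = 0.910·1300/(0.38·4·5.67×10⁻⁸) = 1.373×10¹⁰ K⁴.
T = (1.373×10¹⁰)^(1/4).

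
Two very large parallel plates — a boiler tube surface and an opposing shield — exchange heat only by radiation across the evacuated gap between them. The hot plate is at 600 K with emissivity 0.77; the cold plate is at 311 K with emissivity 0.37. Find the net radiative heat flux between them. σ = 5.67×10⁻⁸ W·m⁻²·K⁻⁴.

For two infinite grey parallel plates, q = σ(T₁⁴ − T₂⁴)/(1/ε₁ + 1/ε₂ − 1).
T₁⁴ − T₂⁴ = 1.296×10¹¹ − 9.355×10⁹ = 1.202×10¹¹ K⁴.
1/ε₁ + 1/ε₂ − 1 = 1.299 + 2.703 − 1 = 3.001.
q = 5.67×10⁻⁸ × 1.202×10¹¹ / 3.001.

q ≈ 2270 W/m²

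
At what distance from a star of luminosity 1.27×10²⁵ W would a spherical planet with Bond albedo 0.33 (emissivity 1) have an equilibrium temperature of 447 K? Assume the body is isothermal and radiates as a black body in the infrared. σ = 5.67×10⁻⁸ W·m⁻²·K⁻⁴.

d ≈ 8.65×10⁹ m

For an isothermal black-emitting sphere, (1−a)S·πr² = σ·4πr²·T⁴ ⇒ S = 4σT⁴/(1−a).
S = 4·5.67×10⁻⁸·(447)⁴/0.670 = 13510 W/m².
Flux falls as S = L/(4πd²), so d = √(L/(4πS)) = √(1.27×10²⁵/(4π·13510)).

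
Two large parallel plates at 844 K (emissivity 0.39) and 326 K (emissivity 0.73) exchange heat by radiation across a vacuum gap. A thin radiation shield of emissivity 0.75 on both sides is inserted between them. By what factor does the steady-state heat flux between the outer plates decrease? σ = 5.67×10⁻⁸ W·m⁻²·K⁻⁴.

Without shield: q₀ = σΔ(T⁴)/(1/ε₁+1/ε₂−1) with denominator 2.934.
With shield the two gaps are in series; the resistances add: (1/ε₁+1/ε_s−1)+(1/ε_s+1/ε₂−1) = 2.897+1.703 = 4.601.
Heat-flux ratio q₀/q = 4.601/2.934.

factor ≈ 1.57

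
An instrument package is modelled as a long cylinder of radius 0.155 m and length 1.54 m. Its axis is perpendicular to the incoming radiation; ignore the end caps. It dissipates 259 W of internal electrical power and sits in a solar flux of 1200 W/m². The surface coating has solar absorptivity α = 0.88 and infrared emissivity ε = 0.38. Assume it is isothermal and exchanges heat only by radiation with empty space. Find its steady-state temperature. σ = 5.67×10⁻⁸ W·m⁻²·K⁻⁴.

At steady state, absorbed solar power + internal power = radiated power.
Absorbed: α·S·A_cross = 0.88·1200·0.4774 = 504.1 W (cross-section 2rL).
Total input = 504.1 + 259 = 763.1 W.
Radiated: εσ·A_surf·T⁴ with A_surf = 2πrL = 1.500 m².
T⁴ = 763.1/(0.38·5.67×10⁻⁸·1.500) = 2.362×10¹⁰ K⁴.

T ≈ 392 K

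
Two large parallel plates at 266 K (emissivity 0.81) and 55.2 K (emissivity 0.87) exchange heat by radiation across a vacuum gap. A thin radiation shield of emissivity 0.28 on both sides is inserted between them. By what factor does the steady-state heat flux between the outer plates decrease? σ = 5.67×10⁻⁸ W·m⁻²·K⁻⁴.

factor ≈ 5.44

Without shield: q₀ = σΔ(T⁴)/(1/ε₁+1/ε₂−1) with denominator 1.384.
With shield the two gaps are in series; the resistances add: (1/ε₁+1/ε_s−1)+(1/ε_s+1/ε₂−1) = 3.806+3.721 = 7.527.
Heat-flux ratio q₀/q = 7.527/1.384.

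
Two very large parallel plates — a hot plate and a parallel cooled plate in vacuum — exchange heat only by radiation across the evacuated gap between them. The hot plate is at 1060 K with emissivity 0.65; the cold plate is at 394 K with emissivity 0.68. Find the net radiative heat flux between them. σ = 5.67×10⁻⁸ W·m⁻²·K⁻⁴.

q ≈ 34900 W/m²

For two infinite grey parallel plates, q = σ(T₁⁴ − T₂⁴)/(1/ε₁ + 1/ε₂ − 1).
T₁⁴ − T₂⁴ = 1.262×10¹² − 2.410×10¹⁰ = 1.238×10¹² K⁴.
1/ε₁ + 1/ε₂ − 1 = 1.538 + 1.471 − 1 = 2.009.
q = 5.67×10⁻⁸ × 1.238×10¹² / 2.009.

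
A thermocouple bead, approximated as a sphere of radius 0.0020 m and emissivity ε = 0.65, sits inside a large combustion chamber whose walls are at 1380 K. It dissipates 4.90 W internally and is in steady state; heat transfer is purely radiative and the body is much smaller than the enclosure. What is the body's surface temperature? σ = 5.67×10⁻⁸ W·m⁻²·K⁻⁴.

T ≈ 1580 K

For a small grey body in a large enclosure, net radiated power = εσA(T⁴ − T_w⁴).
Steady state: P = εσA(T⁴ − T_w⁴) with A = 4πr² = 5.027×10⁻⁵ m².
T⁴ = P/(εσA) + T_w⁴ = 4.90/(0.65·5.67×10⁻⁸·5.027×10⁻⁵) + (1380)⁴
    = 2.645×10¹² + 3.627×10¹² = 6.272×10¹² K⁴.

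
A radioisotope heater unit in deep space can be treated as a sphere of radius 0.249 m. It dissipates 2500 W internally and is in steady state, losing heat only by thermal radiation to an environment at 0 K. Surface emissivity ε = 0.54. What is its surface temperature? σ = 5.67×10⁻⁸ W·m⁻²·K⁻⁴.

Steady state: internal power = radiated power, P = εσA T⁴.
Radiating area A = 4πr² = 0.7791 m².
T⁴ = P/(εσA) = 2500/(0.54·5.67×10⁻⁸·0.7791) = 1.048×10¹¹ K⁴.
T = (1.048×10¹¹)^(1/4).

T ≈ 569 K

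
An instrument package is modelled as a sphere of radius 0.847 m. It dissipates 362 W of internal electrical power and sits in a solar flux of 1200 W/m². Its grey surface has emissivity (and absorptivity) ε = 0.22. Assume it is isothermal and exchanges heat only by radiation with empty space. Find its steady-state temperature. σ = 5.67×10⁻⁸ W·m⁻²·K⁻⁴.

At steady state, absorbed solar power + internal power = radiated power.
Absorbed: α·S·A_cross = 0.22·1200·2.254 = 595.0 W (cross-section πr²).
Total input = 595.0 + 362 = 957.0 W.
Radiated: εσ·A_surf·T⁴ with A_surf = 4πr² = 9.015 m².
T⁴ = 957.0/(0.22·5.67×10⁻⁸·9.015) = 8.510×10⁹ K⁴.

T ≈ 304 K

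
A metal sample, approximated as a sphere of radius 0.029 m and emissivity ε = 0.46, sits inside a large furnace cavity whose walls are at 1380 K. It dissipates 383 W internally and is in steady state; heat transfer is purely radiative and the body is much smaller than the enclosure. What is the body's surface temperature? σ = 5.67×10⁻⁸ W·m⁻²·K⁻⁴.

For a small grey body in a large enclosure, net radiated power = εσA(T⁴ − T_w⁴).
Steady state: P = εσA(T⁴ − T_w⁴) with A = 4πr² = 0.01057 m².
T⁴ = P/(εσA) + T_w⁴ = 383/(0.46·5.67×10⁻⁸·0.01057) + (1380)⁴
    = 1.389×10¹² + 3.627×10¹² = 5.016×10¹² K⁴.

T ≈ 1500 K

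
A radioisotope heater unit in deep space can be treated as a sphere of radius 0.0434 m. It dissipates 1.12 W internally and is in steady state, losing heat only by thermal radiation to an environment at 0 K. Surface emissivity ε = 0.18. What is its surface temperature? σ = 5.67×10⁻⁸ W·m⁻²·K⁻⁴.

Steady state: internal power = radiated power, P = εσA T⁴.
Radiating area A = 4πr² = 0.02367 m².
T⁴ = P/(εσA) = 1.12/(0.18·5.67×10⁻⁸·0.02367) = 4.636×10⁹ K⁴.
T = (4.636×10⁹)^(1/4).

T ≈ 261 K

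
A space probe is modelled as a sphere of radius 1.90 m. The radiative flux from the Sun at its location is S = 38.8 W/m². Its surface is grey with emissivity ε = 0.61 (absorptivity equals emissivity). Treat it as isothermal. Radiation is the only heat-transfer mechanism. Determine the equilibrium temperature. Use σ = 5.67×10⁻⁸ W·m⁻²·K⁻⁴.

T ≈ 114 K

At equilibrium, absorbed power = emitted power.
Absorbing cross-section = πr² = 11.34 m²; emitting surface = 4πr² = 45.36 m² (ratio 4).
εS·A_cross = εσ·A_surf·T⁴  ⇒  T⁴ = S/(4σ)   (ε cancels).
T⁴ = 38.8/(4·5.67×10⁻⁸) = 1.711×10⁸ K⁴.
T = (1.711×10⁸)^(1/4).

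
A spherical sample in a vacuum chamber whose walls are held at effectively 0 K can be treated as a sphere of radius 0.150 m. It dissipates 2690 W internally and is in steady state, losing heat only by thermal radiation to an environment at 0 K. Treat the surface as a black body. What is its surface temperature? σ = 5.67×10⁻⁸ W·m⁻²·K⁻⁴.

Steady state: internal power = radiated power, P = εσA T⁴.
Radiating area A = 4πr² = 0.2827 m².
T⁴ = P/(εσA) = 2690/(1.0·5.67×10⁻⁸·0.2827) = 1.678×10¹¹ K⁴.
T = (1.678×10¹¹)^(1/4).

T ≈ 640 K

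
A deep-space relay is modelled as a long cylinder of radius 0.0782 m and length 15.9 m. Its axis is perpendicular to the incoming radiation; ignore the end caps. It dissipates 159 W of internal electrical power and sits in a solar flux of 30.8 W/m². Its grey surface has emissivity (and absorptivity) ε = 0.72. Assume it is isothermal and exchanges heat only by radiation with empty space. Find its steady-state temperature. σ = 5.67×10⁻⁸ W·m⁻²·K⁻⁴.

At steady state, absorbed solar power + internal power = radiated power.
Absorbed: α·S·A_cross = 0.72·30.8·2.487 = 55.15 W (cross-section 2rL).
Total input = 55.15 + 159 = 214.1 W.
Radiated: εσ·A_surf·T⁴ with A_surf = 2πrL = 7.812 m².
T⁴ = 214.1/(0.72·5.67×10⁻⁸·7.812) = 6.714×10⁸ K⁴.

T ≈ 161 K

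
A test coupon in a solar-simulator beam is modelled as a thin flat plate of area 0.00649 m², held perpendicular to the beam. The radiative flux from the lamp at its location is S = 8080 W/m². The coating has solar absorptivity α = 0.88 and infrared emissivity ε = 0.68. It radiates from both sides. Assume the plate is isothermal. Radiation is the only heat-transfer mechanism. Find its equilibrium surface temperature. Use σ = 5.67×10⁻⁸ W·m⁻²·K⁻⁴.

At equilibrium, absorbed power = emitted power.
Absorbing cross-section = A = 0.006490 m²; emitting surface = 2A = 0.01298 m² (ratio 2).
αS·A_cross = εσ·A_surf·T⁴  ⇒  T⁴ = αS/(ε·2σ).
T⁴ = 0.880·8080/(0.68·2·5.67×10⁻⁸) = 9.221×10¹⁰ K⁴.
T = (9.221×10¹⁰)^(1/4).

T ≈ 551 K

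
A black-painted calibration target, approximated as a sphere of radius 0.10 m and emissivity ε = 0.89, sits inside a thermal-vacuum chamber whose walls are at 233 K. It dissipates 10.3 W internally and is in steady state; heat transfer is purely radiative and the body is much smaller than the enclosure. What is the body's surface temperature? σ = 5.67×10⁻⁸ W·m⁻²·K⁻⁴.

For a small grey body in a large enclosure, net radiated power = εσA(T⁴ − T_w⁴).
Steady state: P = εσA(T⁴ − T_w⁴) with A = 4πr² = 0.1257 m².
T⁴ = P/(εσA) + T_w⁴ = 10.3/(0.89·5.67×10⁻⁸·0.1257) + (233)⁴
    = 1.624×10⁹ + 2.947×10⁹ = 4.572×10⁹ K⁴.

T ≈ 260 K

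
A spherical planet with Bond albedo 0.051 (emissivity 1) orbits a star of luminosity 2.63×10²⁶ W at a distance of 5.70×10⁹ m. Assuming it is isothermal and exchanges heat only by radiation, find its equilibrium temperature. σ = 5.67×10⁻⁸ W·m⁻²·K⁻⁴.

First find the stellar flux at distance d: S = L/(4πd²) = 2.63×10²⁶/(4π·(5.70×10⁹)²) = 6.442×10⁵ W/m².
For an isothermal sphere, absorbed (1−a)S·πr² = emitted σ·4πr²·T⁴, so T⁴ = (1−a)S/(4σ).
T⁴ = 0.949·6.442×10⁵/(4·5.67×10⁻⁸) = 2.695×10¹² K⁴.

T ≈ 1280 K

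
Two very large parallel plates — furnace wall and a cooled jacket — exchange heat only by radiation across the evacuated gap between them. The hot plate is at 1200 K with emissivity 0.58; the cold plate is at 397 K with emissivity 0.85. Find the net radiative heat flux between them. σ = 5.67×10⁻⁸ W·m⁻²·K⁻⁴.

q ≈ 61100 W/m²

For two infinite grey parallel plates, q = σ(T₁⁴ − T₂⁴)/(1/ε₁ + 1/ε₂ − 1).
T₁⁴ − T₂⁴ = 2.074×10¹² − 2.484×10¹⁰ = 2.049×10¹² K⁴.
1/ε₁ + 1/ε₂ − 1 = 1.724 + 1.176 − 1 = 1.901.
q = 5.67×10⁻⁸ × 2.049×10¹² / 1.901.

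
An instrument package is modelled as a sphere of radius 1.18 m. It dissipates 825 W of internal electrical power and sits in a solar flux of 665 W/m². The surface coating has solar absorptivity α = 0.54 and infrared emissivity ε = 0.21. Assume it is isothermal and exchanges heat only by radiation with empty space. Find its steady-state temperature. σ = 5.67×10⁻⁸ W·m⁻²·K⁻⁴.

At steady state, absorbed solar power + internal power = radiated power.
Absorbed: α·S·A_cross = 0.54·665·4.374 = 1571 W (cross-section πr²).
Total input = 1571 + 825 = 2396 W.
Radiated: εσ·A_surf·T⁴ with A_surf = 4πr² = 17.50 m².
T⁴ = 2396/(0.21·5.67×10⁻⁸·17.50) = 1.150×10¹⁰ K⁴.

T ≈ 327 K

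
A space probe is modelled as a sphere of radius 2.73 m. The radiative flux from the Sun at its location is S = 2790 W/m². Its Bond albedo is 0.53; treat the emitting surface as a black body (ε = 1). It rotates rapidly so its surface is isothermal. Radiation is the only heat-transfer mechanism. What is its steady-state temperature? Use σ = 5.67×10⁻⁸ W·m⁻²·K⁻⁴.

T ≈ 276 K

At equilibrium, absorbed power = emitted power.
Absorbing cross-section = πr² = 23.41 m²; emitting surface = 4πr² = 93.66 m² (ratio 4).
(1−a)S·A_cross = εσ·A_surf·T⁴  ⇒  T⁴ = (1−a)S/(4σ).
T⁴ = 0.470·2790/(4·5.67×10⁻⁸) = 5.782×10⁹ K⁴.
T = (5.782×10⁹)^(1/4).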